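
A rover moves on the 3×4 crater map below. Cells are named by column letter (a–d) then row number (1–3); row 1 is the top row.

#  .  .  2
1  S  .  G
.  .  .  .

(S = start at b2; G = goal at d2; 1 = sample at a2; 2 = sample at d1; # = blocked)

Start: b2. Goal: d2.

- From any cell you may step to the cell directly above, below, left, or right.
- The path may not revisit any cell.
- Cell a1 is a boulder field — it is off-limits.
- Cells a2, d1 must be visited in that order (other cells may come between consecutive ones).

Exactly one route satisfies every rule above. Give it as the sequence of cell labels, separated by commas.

The waypoints must appear in the order a2, d1, with no cell reused.
Route from b2: left to a2, down to a3, 2× right (reaching c3), 2× up (reaching c1), right to d1, down to d2 — 8 moves in all.
Check: order respected (1 at step 1, 2 at step 7).

b2, a2, a3, b3, c3, c2, c1, d1, d2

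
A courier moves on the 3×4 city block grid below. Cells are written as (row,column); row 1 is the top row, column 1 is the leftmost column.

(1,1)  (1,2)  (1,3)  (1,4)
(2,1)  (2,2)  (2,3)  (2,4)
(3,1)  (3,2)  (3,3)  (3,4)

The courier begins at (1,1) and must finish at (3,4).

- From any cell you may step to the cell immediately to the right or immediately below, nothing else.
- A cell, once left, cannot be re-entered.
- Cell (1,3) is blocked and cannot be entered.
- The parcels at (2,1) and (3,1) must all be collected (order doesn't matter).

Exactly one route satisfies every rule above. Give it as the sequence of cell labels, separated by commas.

(1,1), (2,1), (3,1), (3,2), (3,3), (3,4)

Moves only go right or down, so the column and row indices never decrease.
Route from (1,1): down 2 to (3,1), right 3 to (3,4) — 5 moves in all.
Check: all required cells visited.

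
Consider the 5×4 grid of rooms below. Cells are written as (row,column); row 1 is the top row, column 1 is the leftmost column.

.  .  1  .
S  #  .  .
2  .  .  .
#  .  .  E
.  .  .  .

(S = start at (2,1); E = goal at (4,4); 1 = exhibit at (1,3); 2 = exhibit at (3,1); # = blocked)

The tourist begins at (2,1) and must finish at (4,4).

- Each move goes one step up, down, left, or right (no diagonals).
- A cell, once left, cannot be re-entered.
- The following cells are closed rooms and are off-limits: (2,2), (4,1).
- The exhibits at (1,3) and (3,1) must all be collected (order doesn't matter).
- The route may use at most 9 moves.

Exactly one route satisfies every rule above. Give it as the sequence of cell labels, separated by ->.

The 9-move cap with required stops at (1,3), (3,1) leaves no slack for detours.
Route from (2,1): down to (3,1), 2× right (reaching (3,3)), 2× up (reaching (1,3)), right to (1,4), 3× down (reaching (4,4)) — 9 moves in all.
Check: all required cells visited; 9 ≤ 9 moves.

(2,1) -> (3,1) -> (3,2) -> (3,3) -> (2,3) -> (1,3) -> (1,4) -> (2,4) -> (3,4) -> (4,4)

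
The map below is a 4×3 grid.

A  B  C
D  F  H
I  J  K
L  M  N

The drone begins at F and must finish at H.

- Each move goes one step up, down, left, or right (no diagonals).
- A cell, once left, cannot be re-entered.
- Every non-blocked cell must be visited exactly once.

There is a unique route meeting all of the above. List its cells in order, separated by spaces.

Need to visit all 12 open cells exactly once, starting at F and ending at H.
Cell A has only two open neighbours (D and B), so the path must pass straight through it: one of those is the cell it's entered from and the other is where it exits.
Route from F: down to J, right to K, down to N, 2× left (reaching L), 3× up (reaching A), 2× right (reaching C), down to H — 11 moves in all.
Check: all 12 open cells covered.

F J K N M L I D A B C H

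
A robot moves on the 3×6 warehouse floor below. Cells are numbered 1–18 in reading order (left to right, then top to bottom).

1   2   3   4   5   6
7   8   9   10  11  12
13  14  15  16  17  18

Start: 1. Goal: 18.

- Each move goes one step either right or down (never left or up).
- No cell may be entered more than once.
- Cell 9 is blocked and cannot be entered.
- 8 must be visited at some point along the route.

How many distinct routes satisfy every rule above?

A right/down-only route from 1 to 18 makes exactly 2 down-moves and 5 right-moves in some order.
With no other constraints that would be C(7,2) = 21 routes.
Split at 8 and multiply the segment counts (each segment already excludes blocked cells): 1→8: 2; 8→18: 1; product = 2.
That gives 2 routes.

2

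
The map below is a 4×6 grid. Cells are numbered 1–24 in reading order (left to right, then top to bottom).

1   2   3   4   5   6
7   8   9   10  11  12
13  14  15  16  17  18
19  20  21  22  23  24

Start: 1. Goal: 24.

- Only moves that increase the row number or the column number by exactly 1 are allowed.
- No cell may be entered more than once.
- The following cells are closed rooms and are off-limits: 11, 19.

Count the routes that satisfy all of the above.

A right/down-only route from 1 to 24 makes exactly 3 down-moves and 5 right-moves in some order.
With no other constraints that would be C(8,3) = 56 routes.
Subtract routes through each blocked cell (inclusion–exclusion for overlaps): − through 11: 15 − through 19: 1 → 40.
That gives 40 routes.

40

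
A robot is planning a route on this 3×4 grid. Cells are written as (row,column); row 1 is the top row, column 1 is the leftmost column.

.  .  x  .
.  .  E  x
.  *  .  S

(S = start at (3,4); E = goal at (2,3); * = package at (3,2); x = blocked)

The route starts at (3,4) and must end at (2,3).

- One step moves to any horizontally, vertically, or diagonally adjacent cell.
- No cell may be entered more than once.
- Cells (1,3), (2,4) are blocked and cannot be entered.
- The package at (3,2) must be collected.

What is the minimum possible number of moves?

3

Any route passes through (3,2) somewhere between (3,4) and (2,3). Summing Chebyshev distances along the two legs ((3,4) → (3,2) → (2,3)) gives a lower bound of 2 + 1 = 3 moves.
A route of 3 moves achieves this: (3,4) → (3,3) → (3,2) → (2,3).
Since 3 matches the lower bound, it is optimal.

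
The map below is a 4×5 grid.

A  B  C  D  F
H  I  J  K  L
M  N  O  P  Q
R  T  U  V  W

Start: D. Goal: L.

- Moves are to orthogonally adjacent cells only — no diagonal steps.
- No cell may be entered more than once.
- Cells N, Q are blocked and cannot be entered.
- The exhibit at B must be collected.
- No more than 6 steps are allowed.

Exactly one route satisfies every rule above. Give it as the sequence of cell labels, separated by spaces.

D C B I J K L

Any route must reach B and still end at L within 6 moves, so the order of the required stops is forced.
Route from D: left 2 to B, down 1 to I, right 3 to L — 6 moves in all.
Check: all required cells visited; 6 ≤ 6 moves.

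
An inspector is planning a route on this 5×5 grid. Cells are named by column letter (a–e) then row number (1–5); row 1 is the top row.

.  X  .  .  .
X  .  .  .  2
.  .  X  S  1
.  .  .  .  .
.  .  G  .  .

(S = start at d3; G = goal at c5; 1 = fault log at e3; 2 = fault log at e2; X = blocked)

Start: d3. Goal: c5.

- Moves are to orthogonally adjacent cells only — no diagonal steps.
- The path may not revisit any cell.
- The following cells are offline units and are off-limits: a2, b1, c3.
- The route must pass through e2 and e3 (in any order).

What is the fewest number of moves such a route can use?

7

Any route passes through e2 and e3 in some order between d3 and c5. Summing Manhattan distances along each leg and taking the cheapest ordering (d3 → e3 → e2 → c5) gives a lower bound of 1 + 1 + 5 = 7 moves.
A route of 7 moves achieves this: d3 → d2 → e2 → e3 → e4 → e5 → d5 → c5.
Since 7 matches the lower bound, it is optimal.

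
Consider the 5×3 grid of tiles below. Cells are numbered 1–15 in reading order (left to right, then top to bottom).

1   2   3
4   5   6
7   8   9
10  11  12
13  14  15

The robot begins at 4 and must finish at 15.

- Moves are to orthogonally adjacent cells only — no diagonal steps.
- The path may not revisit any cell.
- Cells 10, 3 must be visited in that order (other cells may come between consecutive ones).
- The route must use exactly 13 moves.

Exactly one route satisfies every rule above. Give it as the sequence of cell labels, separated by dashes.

4 - 7 - 10 - 13 - 14 - 11 - 8 - 5 - 2 - 3 - 6 - 9 - 12 - 15

The waypoints must appear in the order 10, 3, with no cell reused.
Route from 4: down 3 to 13, right 1 to 14, up 4 to 2, right 1 to 3, down 4 to 15 — 13 moves in all.
Check: order respected (10 at step 2, 3 at step 9); 13 moves as required.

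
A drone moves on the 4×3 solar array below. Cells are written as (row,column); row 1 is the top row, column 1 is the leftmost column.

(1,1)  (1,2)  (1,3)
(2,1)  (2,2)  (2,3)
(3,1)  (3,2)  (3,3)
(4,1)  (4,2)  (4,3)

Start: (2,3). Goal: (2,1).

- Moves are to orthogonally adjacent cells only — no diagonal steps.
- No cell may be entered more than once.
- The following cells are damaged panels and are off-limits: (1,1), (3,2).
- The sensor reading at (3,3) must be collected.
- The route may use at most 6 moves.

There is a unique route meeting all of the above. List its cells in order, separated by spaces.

(2,3) (3,3) (4,3) (4,2) (4,1) (3,1) (2,1)

The 6-move cap with required stops at (3,3) leaves no slack for detours.
Route from (2,3): 2× down (reaching (4,3)), 2× left (reaching (4,1)), 2× up (reaching (2,1)) — 6 moves in all.
Check: all required cells visited; 6 ≤ 6 moves.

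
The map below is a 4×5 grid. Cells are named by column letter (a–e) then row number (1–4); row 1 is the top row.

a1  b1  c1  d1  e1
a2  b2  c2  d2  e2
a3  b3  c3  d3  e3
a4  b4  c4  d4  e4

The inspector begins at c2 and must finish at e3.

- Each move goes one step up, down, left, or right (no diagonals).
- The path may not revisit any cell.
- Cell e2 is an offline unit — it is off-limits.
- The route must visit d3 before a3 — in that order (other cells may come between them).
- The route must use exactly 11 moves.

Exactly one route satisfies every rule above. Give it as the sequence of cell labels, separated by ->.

The waypoints must appear in the order d3, a3, with no cell reused.
Route from c2: right 1 to d2, down 1 to d3, left 3 to a3, down 1 to a4, right 4 to e4, up 1 to e3 — 11 moves in all.
Check: order respected (d3 at step 2, a3 at step 5); 11 moves as required.

c2 -> d2 -> d3 -> c3 -> b3 -> a3 -> a4 -> b4 -> c4 -> d4 -> e4 -> e3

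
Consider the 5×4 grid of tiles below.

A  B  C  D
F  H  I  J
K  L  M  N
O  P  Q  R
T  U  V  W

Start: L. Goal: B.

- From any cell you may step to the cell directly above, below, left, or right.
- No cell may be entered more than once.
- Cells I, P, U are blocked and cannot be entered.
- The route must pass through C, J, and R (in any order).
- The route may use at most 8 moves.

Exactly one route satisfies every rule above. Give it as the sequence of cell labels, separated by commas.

The 8-move cap with required stops at C, J, R leaves no slack for detours.
Route from L: right to M, down to Q, right to R, 3× up (reaching D), 2× left (reaching B) — 8 moves in all.
Check: all required cells visited; 8 ≤ 8 moves.

L, M, Q, R, N, J, D, C, B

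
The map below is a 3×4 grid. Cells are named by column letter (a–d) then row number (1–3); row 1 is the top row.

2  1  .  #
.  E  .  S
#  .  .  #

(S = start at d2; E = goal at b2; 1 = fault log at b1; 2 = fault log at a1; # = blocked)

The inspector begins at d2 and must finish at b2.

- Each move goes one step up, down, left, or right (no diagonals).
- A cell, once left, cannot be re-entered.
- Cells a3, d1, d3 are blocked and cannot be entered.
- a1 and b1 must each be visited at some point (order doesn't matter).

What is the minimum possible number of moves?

Any route passes through a1 and b1 in some order between d2 and b2. Summing Manhattan distances along each leg and taking the cheapest ordering (d2 → b1 → a1 → b2) gives a lower bound of 3 + 1 + 2 = 6 moves.
A route of 6 moves achieves this: d2 → c2 → c1 → b1 → a1 → a2 → b2.
Since 6 matches the lower bound, it is optimal.

6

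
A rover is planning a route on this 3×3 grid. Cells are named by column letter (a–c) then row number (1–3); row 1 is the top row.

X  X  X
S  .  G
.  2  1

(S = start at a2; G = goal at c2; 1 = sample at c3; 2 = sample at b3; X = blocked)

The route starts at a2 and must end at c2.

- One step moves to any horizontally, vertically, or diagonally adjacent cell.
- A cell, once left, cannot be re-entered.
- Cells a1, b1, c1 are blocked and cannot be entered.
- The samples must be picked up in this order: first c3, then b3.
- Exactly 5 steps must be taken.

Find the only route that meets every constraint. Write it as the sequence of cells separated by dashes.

a2 - a3 - b2 - c3 - b3 - c2

The waypoints must appear in the order c3, b3, with no cell reused.
Route from a2: down to a3, up-right to b2, down-right to c3, left to b3, up-right to c2 — 5 moves in all.
Check: order respected (1 at step 3, 2 at step 4); 5 moves as required.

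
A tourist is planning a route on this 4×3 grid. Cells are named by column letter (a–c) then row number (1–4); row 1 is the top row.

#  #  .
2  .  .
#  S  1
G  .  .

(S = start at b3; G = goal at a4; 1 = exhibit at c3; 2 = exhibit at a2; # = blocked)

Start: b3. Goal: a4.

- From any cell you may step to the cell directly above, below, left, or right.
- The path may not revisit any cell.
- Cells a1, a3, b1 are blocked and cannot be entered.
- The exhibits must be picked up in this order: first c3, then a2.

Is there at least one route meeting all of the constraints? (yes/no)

no

a2 must be visited but has only one open neighbour (b2), and it is neither the start nor the goal — the route would have to enter and leave through b2, re-entering it.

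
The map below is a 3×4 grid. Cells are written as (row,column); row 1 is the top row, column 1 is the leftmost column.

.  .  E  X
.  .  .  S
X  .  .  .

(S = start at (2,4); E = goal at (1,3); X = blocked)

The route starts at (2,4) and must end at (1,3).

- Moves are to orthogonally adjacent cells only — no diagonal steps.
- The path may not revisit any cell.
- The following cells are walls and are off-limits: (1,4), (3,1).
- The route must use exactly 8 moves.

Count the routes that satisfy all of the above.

3

Need simple routes of exactly 8 moves from (2,4) to (1,3) (Manhattan distance 2, so 3 moves are spent on a detour and 3 undoing it).
Enumerating: (2,4) (3,4) (3,3) (2,3) (2,2) (2,1) (1,1) (1,2) (1,3) | (2,4) (3,4) (3,3) (3,2) (2,2) (2,1) (1,1) (1,2) (1,3) | (2,4) (2,3) (3,3) (3,2) (2,2) (2,1) (1,1) (1,2) (1,3).
That gives 3 routes.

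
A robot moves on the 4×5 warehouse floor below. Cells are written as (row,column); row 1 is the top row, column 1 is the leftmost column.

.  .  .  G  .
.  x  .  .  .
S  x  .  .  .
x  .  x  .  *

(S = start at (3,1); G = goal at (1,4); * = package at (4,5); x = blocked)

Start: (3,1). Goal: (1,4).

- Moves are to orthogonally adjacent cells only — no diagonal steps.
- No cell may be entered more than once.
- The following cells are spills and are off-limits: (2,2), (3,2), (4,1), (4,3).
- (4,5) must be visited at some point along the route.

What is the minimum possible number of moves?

Any route passes through (4,5) somewhere between (3,1) and (1,4). Summing Manhattan distances along the two legs ((3,1) → (4,5) → (1,4)) gives a lower bound of 5 + 4 = 9 moves.
That bound ignores the blocked cells. Measuring each leg by the fewest moves that actually steer around them ((3,1)→(4,5): 9; (4,5)→(1,4): 4) raises the lower bound to 13.
A route of 13 moves exists: (3,1) → (2,1) → (1,1) → (1,2) → (1,3) → (2,3) → (3,3) → (3,4) → (4,4) → (4,5) → (3,5) → (2,5) → (1,5) → (1,4).
Since 13 matches that lower bound, it is optimal.

13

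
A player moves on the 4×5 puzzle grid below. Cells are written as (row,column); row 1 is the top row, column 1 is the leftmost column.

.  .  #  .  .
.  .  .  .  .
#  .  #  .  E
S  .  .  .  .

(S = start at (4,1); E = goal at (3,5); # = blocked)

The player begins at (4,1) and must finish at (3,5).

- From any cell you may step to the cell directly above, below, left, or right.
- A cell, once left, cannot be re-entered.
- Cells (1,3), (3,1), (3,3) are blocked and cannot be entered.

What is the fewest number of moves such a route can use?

5

The Manhattan distance from (4,1) to (3,5) is |4−3| + |1−5| = 5, so at least 5 moves are needed.
A route of 5 moves achieves this: (4,1) → (4,2) → (4,3) → (4,4) → (3,4) → (3,5).
Since 5 matches the lower bound, it is optimal.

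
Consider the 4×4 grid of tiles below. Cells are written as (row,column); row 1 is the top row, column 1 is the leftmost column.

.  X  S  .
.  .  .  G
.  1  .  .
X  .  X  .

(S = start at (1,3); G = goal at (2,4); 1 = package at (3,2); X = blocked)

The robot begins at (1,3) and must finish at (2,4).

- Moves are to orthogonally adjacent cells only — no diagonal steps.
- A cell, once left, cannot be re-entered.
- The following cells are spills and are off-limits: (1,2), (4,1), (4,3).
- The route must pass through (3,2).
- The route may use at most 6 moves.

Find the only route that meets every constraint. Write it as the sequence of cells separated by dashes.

The budget equals the shortest possible length, so every move has to be on a shortest route through the required cells.
Route from (1,3): down 1 to (2,3), left 1 to (2,2), down 1 to (3,2), right 2 to (3,4), up 1 to (2,4) — 6 moves in all.
Check: all required cells visited; 6 ≤ 6 moves.

(1,3) - (2,3) - (2,2) - (3,2) - (3,3) - (3,4) - (2,4)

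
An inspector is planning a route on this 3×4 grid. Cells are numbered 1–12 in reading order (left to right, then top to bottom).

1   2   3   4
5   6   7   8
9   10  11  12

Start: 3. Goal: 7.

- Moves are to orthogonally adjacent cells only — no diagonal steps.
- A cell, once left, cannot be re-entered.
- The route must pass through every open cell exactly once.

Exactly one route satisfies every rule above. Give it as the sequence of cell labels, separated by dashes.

3 - 4 - 8 - 12 - 11 - 10 - 9 - 5 - 1 - 2 - 6 - 7

Need to visit all 12 open cells exactly once, starting at 3 and ending at 7.
Cell 1 has only two open neighbours (5 and 2), so the path must pass straight through it: one of those is the cell it's entered from and the other is where it exits.
Route from 3: right to 4, 2× down (reaching 12), 3× left (reaching 9), 2× up (reaching 1), right to 2, down to 6, right to 7 — 11 moves in all.
Check: all 12 open cells covered.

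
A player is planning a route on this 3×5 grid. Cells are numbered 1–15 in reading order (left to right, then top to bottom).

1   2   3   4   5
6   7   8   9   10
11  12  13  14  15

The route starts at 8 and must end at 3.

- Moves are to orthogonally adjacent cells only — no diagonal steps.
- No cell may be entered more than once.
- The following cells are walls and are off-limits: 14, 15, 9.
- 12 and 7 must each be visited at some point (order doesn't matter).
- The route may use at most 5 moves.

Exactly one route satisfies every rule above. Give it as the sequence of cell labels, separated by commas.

8, 13, 12, 7, 2, 3

The 5-move cap with required stops at 12, 7 leaves no slack for detours.
Route from 8: down 1 to 13, left 1 to 12, up 2 to 2, right 1 to 3 — 5 moves in all.
Check: all required cells visited; 5 ≤ 5 moves.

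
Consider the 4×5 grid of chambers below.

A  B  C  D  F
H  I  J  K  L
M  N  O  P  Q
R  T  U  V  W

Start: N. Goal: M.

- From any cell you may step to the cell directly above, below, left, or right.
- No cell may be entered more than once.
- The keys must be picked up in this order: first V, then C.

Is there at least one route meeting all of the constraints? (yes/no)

One route that works: N → T → U → V → P → K → D → C → J → I → H → M.

yes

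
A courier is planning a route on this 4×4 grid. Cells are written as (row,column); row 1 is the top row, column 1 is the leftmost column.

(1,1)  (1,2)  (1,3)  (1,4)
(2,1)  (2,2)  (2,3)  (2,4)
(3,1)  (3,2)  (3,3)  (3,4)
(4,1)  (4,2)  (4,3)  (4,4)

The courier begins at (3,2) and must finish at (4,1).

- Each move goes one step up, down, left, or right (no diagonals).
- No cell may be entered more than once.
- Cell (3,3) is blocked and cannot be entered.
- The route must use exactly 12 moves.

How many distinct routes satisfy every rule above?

14

Need simple routes of exactly 12 moves from (3,2) to (4,1) (Manhattan distance 2, so 5 moves are spent on a detour and 5 undoing it).
Branch systematically from the start, pruning whenever the remaining move budget drops below the Manhattan distance to (4,1) or differs from it in parity. Grouping the completions by first move — via (2,2): 2; via (4,2): 6; via (3,1): 6 — and summing: 2 + 6 + 6 = 14.
That gives 14 routes.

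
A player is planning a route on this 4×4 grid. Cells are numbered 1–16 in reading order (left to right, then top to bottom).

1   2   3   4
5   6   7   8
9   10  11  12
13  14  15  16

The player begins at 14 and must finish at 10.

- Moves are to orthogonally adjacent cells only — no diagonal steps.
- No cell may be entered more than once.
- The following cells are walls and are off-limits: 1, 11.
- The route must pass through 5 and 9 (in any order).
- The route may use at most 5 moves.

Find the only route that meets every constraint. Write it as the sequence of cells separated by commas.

The budget equals the shortest possible length, so every move has to be on a shortest route through the required cells.
Route from 14: left 1 to 13, up 2 to 5, right 1 to 6, down 1 to 10 — 5 moves in all.
Check: all required cells visited; 5 ≤ 5 moves.

14, 13, 9, 5, 6, 10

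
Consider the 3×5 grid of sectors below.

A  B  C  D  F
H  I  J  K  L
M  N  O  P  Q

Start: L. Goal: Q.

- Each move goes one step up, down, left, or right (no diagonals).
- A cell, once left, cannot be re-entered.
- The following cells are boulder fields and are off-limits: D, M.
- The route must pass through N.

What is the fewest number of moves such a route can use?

Any route passes through N somewhere between L and Q. Summing Manhattan distances along the two legs (L → N → Q) gives a lower bound of 4 + 3 = 7 moves.
A route of 7 moves achieves this: L → K → J → I → N → O → P → Q.
Since 7 matches the lower bound, it is optimal.

7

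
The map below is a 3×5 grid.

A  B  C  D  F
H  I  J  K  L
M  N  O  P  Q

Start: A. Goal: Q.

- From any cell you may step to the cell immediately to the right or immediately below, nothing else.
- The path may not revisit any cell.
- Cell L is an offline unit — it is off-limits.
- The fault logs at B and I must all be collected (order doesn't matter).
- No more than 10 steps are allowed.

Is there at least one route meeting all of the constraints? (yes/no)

One route that works: A → B → I → N → O → P → Q.

yes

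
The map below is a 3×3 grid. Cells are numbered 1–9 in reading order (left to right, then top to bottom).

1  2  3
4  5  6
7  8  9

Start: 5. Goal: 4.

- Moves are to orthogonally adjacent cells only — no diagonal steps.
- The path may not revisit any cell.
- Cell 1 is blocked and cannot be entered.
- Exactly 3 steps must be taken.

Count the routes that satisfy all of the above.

1

Need simple routes of exactly 3 moves from 5 to 4 (Manhattan distance 1, so 1 moves are spent on a detour and 1 undoing it).
Enumerating: 5 8 7 4.
That gives 1 route.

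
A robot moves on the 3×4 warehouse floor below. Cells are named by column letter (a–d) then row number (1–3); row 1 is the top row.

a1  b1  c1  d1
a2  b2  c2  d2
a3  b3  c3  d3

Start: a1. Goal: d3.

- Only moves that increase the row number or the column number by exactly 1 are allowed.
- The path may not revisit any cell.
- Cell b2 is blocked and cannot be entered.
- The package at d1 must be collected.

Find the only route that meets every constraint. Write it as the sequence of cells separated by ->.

a1 -> b1 -> c1 -> d1 -> d2 -> d3

Moves only go right or down, so the column and row indices never decrease.
Route from a1: 3× right (reaching d1), 2× down (reaching d3) — 5 moves in all.
Check: all required cells visited.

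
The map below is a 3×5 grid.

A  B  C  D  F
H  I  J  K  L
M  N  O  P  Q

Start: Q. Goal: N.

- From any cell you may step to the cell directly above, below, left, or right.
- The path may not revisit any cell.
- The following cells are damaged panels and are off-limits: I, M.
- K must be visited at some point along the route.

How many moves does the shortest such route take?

5

Any route passes through K somewhere between Q and N. Summing Manhattan distances along the two legs (Q → K → N) gives a lower bound of 2 + 3 = 5 moves.
A route of 5 moves achieves this: Q → L → K → P → O → N.
Since 5 matches the lower bound, it is optimal.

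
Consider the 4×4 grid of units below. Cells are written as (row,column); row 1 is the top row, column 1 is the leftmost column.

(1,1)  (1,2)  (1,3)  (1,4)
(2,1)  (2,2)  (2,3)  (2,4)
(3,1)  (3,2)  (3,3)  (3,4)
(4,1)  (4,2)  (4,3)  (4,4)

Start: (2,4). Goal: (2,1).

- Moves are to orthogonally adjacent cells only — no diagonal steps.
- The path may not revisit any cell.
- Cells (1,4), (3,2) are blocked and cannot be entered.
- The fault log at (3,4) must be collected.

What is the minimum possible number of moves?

5

Any route passes through (3,4) somewhere between (2,4) and (2,1). Summing Manhattan distances along the two legs ((2,4) → (3,4) → (2,1)) gives a lower bound of 1 + 4 = 5 moves.
A route of 5 moves achieves this: (2,4) → (3,4) → (3,3) → (2,3) → (2,2) → (2,1).
Since 5 matches the lower bound, it is optimal.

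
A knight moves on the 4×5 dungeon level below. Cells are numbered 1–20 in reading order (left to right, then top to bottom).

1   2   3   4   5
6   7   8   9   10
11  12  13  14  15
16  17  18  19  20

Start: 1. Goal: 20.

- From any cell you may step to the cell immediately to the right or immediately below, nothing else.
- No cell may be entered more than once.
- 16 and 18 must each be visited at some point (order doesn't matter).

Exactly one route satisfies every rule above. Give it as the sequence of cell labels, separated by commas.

Moves only go right or down, so the column and row indices never decrease.
Route from 1: 3× down (reaching 16), 4× right (reaching 20) — 7 moves in all.
Check: all required cells visited.

1, 6, 11, 16, 17, 18, 19, 20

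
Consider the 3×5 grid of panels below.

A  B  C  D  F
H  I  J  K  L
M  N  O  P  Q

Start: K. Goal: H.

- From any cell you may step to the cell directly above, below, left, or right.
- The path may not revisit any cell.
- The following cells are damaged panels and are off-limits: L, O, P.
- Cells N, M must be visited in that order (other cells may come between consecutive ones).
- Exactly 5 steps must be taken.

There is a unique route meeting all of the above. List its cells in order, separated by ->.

The waypoints must appear in the order N, M, with no cell reused.
Route from K: 2× left (reaching I), down to N, left to M, up to H — 5 moves in all.
Check: order respected (N at step 3, M at step 4); 5 moves as required.

K -> J -> I -> N -> M -> H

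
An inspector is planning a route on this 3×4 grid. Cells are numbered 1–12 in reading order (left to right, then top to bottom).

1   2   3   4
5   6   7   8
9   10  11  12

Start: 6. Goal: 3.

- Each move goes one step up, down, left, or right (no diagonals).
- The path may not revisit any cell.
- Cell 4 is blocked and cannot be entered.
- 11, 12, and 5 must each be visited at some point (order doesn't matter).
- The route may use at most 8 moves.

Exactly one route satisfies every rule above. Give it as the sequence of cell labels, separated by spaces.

6 5 9 10 11 12 8 7 3

The 8-move cap with required stops at 11, 12, 5 leaves no slack for detours.
Route from 6: left 1 to 5, down 1 to 9, right 3 to 12, up 1 to 8, left 1 to 7, up 1 to 3 — 8 moves in all.
Check: all required cells visited; 8 ≤ 8 moves.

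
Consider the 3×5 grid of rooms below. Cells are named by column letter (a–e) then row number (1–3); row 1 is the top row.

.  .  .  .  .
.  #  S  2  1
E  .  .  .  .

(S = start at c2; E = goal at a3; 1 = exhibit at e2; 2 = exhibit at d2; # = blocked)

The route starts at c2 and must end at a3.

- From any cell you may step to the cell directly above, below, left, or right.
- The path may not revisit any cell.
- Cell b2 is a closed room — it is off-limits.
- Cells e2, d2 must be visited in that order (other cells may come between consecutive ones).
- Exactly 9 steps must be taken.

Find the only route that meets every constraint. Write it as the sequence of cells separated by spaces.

The waypoints must appear in the order e2, d2, with no cell reused.
Route from c2: up to c1, 2× right (reaching e1), down to e2, left to d2, down to d3, 3× left (reaching a3) — 9 moves in all.
Check: order respected (1 at step 4, 2 at step 5); 9 moves as required.

c2 c1 d1 e1 e2 d2 d3 c3 b3 a3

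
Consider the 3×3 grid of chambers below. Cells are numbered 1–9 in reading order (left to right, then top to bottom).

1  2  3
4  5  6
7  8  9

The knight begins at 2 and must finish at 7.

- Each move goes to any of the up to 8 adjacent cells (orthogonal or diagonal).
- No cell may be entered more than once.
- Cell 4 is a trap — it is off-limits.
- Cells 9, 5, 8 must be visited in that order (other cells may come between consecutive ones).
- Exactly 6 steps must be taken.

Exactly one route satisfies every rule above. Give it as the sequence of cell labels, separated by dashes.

The waypoints must appear in the order 9, 5, 8, with no cell reused.
Route from 2: right to 3, 2× down (reaching 9), up-left to 5, down to 8, left to 7 — 6 moves in all.
Check: order respected (9 at step 3, 5 at step 4, 8 at step 5); 6 moves as required.

2 - 3 - 6 - 9 - 5 - 8 - 7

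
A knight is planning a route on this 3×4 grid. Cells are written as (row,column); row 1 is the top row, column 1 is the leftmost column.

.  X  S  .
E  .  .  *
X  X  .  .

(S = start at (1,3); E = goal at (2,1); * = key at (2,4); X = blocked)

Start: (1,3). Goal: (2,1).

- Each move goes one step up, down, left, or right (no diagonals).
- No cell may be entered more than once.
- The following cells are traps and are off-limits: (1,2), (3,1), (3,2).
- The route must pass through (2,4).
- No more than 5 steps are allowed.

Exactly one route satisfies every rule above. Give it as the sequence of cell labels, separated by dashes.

(1,3) - (1,4) - (2,4) - (2,3) - (2,2) - (2,1)

Any route must reach (2,4) and still end at (2,1) within 5 moves, so the order of the required stops is forced.
Route from (1,3): right to (1,4), down to (2,4), 3× left (reaching (2,1)) — 5 moves in all.
Check: all required cells visited; 5 ≤ 5 moves.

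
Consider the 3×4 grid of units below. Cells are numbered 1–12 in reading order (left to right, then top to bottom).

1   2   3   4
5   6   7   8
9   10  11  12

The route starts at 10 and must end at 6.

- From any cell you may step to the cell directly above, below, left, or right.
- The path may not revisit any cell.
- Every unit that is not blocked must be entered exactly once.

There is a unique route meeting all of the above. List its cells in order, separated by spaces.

10 9 5 1 2 3 4 8 12 11 7 6

Need to visit all 12 open cells exactly once, starting at 10 and ending at 6.
Route from 10: left 1 to 9, up 2 to 1, right 3 to 4, down 2 to 12, left 1 to 11, up 1 to 7, left 1 to 6 — 11 moves in all.
Check: all 12 open cells covered.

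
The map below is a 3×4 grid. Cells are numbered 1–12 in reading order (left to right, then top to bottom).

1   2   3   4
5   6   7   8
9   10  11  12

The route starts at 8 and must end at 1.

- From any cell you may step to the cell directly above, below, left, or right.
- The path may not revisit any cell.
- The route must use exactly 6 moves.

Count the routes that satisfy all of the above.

14

Need simple routes of exactly 6 moves from 8 to 1 (Manhattan distance 4, so 1 moves are spent on a detour and 1 undoing it).
Branch systematically from the start, pruning whenever the remaining move budget drops below the Manhattan distance to 1 or differs from it in parity. Grouping the completions by first move — via 4: 3; via 12: 6; via 7: 5 — and summing: 3 + 6 + 5 = 14.
That gives 14 routes.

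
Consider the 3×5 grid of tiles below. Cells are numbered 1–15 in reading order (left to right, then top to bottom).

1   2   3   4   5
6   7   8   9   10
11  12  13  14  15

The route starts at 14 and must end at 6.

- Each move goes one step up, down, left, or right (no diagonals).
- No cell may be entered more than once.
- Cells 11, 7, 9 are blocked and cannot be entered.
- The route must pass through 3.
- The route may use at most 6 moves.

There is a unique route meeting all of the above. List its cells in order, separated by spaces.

14 13 8 3 2 1 6

The budget equals the shortest possible length, so every move has to be on a shortest route through the required cells.
Route from 14: left to 13, 2× up (reaching 3), 2× left (reaching 1), down to 6 — 6 moves in all.
Check: all required cells visited; 6 ≤ 6 moves.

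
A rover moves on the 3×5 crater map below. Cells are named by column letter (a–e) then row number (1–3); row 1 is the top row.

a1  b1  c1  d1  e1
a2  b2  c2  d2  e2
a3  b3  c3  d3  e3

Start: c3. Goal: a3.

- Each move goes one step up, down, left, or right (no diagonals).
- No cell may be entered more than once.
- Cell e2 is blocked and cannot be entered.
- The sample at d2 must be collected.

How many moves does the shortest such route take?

Any route passes through d2 somewhere between c3 and a3. Summing Manhattan distances along the two legs (c3 → d2 → a3) gives a lower bound of 2 + 4 = 6 moves.
A route of 6 moves achieves this: c3 → d3 → d2 → c2 → b2 → b3 → a3.
Since 6 matches the lower bound, it is optimal.

6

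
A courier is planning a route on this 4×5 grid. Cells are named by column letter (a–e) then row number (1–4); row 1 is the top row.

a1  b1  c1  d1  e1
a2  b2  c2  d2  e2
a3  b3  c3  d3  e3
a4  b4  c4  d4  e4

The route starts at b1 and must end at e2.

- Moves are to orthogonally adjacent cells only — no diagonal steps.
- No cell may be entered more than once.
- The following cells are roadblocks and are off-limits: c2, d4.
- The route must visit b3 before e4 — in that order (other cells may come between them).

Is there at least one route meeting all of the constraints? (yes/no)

e4 must be visited but has only one open neighbour (e3), and it is neither the start nor the goal — the route would have to enter and leave through e3, re-entering it.

no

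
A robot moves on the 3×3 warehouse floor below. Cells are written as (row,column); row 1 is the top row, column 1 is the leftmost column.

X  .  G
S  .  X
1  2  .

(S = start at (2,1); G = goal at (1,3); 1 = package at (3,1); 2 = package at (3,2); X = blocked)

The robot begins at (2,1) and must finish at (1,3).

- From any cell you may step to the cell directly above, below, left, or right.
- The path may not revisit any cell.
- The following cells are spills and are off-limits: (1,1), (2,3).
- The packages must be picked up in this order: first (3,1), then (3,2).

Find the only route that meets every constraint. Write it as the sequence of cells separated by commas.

The waypoints must appear in the order (3,1), (3,2), with no cell reused.
Route from (2,1): down 1 to (3,1), right 1 to (3,2), up 2 to (1,2), right 1 to (1,3) — 5 moves in all.
Check: order respected (1 at step 1, 2 at step 2).

(2,1), (3,1), (3,2), (2,2), (1,2), (1,3)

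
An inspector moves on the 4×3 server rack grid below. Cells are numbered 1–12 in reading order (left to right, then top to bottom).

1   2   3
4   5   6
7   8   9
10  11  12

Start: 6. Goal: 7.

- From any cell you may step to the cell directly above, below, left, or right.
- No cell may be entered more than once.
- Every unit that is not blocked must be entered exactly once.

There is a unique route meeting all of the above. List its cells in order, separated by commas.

Need to visit all 12 open cells exactly once, starting at 6 and ending at 7.
Cell 12 has only two open neighbours (9 and 11), so the path must pass straight through it: one of those is the cell it's entered from and the other is where it exits.
Route from 6: up to 3, 2× left (reaching 1), down to 4, right to 5, down to 8, right to 9, down to 12, 2× left (reaching 10), up to 7 — 11 moves in all.
Check: all 12 open cells covered.

6, 3, 2, 1, 4, 5, 8, 9, 12, 11, 10, 7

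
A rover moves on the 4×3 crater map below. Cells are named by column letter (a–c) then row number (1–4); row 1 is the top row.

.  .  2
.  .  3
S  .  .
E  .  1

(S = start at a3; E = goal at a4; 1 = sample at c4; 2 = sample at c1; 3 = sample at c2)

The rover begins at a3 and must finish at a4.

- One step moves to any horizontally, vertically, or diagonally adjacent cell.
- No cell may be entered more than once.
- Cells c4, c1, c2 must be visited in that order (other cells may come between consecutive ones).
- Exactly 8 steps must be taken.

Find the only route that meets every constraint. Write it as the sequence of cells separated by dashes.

a3 - b4 - c4 - c3 - b2 - c1 - c2 - b3 - a4

The waypoints must appear in the order c4, c1, c2, with no cell reused.
Route from a3: down-right 1 to b4, right 1 to c4, up 1 to c3, up-left 1 to b2, up-right 1 to c1, down 1 to c2, down-left 2 to a4 — 8 moves in all.
Check: order respected (1 at step 2, 2 at step 5, 3 at step 6); 8 moves as required.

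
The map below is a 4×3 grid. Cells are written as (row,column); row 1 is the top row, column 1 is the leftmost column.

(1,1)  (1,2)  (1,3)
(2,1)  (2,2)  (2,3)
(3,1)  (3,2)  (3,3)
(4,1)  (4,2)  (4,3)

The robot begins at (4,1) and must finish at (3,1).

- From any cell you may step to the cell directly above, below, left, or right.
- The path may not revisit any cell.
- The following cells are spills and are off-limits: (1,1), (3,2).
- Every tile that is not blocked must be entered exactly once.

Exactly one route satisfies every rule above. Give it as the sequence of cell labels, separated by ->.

Need to visit all 10 open cells exactly once, starting at (4,1) and ending at (3,1).
Route from (4,1): right 2 to (4,3), up 3 to (1,3), left 1 to (1,2), down 1 to (2,2), left 1 to (2,1), down 1 to (3,1) — 9 moves in all.
Check: all 10 open cells covered.

(4,1) -> (4,2) -> (4,3) -> (3,3) -> (2,3) -> (1,3) -> (1,2) -> (2,2) -> (2,1) -> (3,1)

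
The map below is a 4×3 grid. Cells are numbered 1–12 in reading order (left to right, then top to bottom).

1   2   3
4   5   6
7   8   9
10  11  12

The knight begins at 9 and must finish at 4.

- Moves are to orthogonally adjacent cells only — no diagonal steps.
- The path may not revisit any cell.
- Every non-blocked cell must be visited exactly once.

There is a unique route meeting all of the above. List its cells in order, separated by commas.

Need to visit all 12 open cells exactly once, starting at 9 and ending at 4.
Cell 1 has only two open neighbours (4 and 2), so the path must pass straight through it: one of those is the cell it's entered from and the other is where it exits.
Route from 9: down 1 to 12, left 2 to 10, up 1 to 7, right 1 to 8, up 1 to 5, right 1 to 6, up 1 to 3, left 2 to 1, down 1 to 4 — 11 moves in all.
Check: all 12 open cells covered.

9, 12, 11, 10, 7, 8, 5, 6, 3, 2, 1, 4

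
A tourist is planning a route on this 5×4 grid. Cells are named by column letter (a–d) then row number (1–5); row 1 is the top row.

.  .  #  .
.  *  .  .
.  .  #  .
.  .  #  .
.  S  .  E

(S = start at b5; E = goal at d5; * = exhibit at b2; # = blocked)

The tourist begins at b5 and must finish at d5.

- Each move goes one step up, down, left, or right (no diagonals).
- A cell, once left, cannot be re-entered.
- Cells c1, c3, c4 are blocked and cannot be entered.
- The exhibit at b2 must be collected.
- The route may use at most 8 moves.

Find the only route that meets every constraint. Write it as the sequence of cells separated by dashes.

The 8-move cap with required stops at b2 leaves no slack for detours.
Route from b5: up 3 to b2, right 2 to d2, down 3 to d5 — 8 moves in all.
Check: all required cells visited; 8 ≤ 8 moves.

b5 - b4 - b3 - b2 - c2 - d2 - d3 - d4 - d5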